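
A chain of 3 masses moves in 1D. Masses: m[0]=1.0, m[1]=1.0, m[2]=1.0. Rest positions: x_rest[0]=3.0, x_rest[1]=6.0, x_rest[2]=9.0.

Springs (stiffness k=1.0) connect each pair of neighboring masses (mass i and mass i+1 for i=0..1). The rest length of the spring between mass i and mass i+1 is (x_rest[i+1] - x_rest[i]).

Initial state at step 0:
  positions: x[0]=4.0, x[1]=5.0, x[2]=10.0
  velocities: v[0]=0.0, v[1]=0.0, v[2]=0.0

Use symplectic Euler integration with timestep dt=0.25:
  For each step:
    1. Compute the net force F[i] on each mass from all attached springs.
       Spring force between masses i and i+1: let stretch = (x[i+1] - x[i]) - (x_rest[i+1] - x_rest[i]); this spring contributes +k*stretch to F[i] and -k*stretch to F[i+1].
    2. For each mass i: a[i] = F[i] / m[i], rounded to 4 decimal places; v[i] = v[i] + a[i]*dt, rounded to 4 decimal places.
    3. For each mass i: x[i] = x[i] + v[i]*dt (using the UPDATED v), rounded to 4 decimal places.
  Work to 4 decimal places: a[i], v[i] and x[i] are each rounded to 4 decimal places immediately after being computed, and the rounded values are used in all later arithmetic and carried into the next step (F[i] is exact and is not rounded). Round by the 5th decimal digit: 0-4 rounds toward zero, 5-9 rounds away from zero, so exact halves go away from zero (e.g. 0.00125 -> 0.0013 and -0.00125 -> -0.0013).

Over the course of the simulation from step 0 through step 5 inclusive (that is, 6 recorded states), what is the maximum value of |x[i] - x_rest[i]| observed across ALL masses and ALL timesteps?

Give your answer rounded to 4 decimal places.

Step 0: x=[4.0000 5.0000 10.0000] v=[0.0000 0.0000 0.0000]
Step 1: x=[3.8750 5.2500 9.8750] v=[-0.5000 1.0000 -0.5000]
Step 2: x=[3.6484 5.7031 9.6484] v=[-0.9063 1.8125 -0.9063]
Step 3: x=[3.3628 6.2744 9.3628] v=[-1.1426 2.2852 -1.1426]
Step 4: x=[3.0716 6.8568 9.0716] v=[-1.1647 2.3294 -1.1647]
Step 5: x=[2.8295 7.3410 8.8295] v=[-0.9684 1.9368 -0.9684]
Max displacement = 1.3410

Answer: 1.3410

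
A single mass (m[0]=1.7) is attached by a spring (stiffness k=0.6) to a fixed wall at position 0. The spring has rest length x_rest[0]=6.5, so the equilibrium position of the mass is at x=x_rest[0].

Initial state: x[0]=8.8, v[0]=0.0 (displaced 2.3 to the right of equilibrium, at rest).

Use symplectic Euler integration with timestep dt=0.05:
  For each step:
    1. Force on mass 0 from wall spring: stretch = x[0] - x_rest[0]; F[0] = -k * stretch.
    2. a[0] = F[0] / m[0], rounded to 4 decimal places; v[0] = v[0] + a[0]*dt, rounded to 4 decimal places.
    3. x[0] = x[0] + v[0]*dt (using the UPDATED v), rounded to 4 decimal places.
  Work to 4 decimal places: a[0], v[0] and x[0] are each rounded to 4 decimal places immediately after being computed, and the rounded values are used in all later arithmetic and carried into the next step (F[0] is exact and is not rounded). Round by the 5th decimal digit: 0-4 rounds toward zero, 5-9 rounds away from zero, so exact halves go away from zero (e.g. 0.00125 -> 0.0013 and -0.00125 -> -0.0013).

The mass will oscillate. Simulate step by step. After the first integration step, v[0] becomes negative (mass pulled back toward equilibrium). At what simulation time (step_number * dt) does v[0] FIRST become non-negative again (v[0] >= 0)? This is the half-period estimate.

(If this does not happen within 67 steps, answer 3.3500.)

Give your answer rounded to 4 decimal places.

Step 0: x=[8.8000] v=[0.0000]
Step 1: x=[8.7980] v=[-0.0406]
Step 2: x=[8.7939] v=[-0.0812]
Step 3: x=[8.7878] v=[-0.1217]
Step 4: x=[8.7797] v=[-0.1621]
Step 5: x=[8.7696] v=[-0.2023]
Step 6: x=[8.7575] v=[-0.2424]
Step 7: x=[8.7434] v=[-0.2822]
Step 8: x=[8.7273] v=[-0.3218]
Step 9: x=[8.7092] v=[-0.3611]
Step 10: x=[8.6892] v=[-0.4001]
Step 11: x=[8.6673] v=[-0.4387]
Step 12: x=[8.6435] v=[-0.4769]
Step 13: x=[8.6178] v=[-0.5147]
Step 14: x=[8.5902] v=[-0.5521]
Step 15: x=[8.5608] v=[-0.5890]
Step 16: x=[8.5295] v=[-0.6254]
Step 17: x=[8.4964] v=[-0.6612]
Step 18: x=[8.4616] v=[-0.6964]
Step 19: x=[8.4251] v=[-0.7310]
Step 20: x=[8.3869] v=[-0.7650]
Step 21: x=[8.3470] v=[-0.7983]
Step 22: x=[8.3055] v=[-0.8309]
Step 23: x=[8.2624] v=[-0.8628]
Step 24: x=[8.2177] v=[-0.8939]
Step 25: x=[8.1715] v=[-0.9242]
Step 26: x=[8.1238] v=[-0.9537]
Step 27: x=[8.0747] v=[-0.9824]
Step 28: x=[8.0242] v=[-1.0102]
Step 29: x=[7.9723] v=[-1.0371]
Step 30: x=[7.9191] v=[-1.0631]
Step 31: x=[7.8647] v=[-1.0881]
Step 32: x=[7.8091] v=[-1.1122]
Step 33: x=[7.7523] v=[-1.1353]
Step 34: x=[7.6944] v=[-1.1574]
Step 35: x=[7.6355] v=[-1.1785]
Step 36: x=[7.5756] v=[-1.1985]
Step 37: x=[7.5147] v=[-1.2175]
Step 38: x=[7.4529] v=[-1.2354]
Step 39: x=[7.3903] v=[-1.2522]
Step 40: x=[7.3269] v=[-1.2679]
Step 41: x=[7.2628] v=[-1.2825]
Step 42: x=[7.1980] v=[-1.2960]
Step 43: x=[7.1326] v=[-1.3083]
Step 44: x=[7.0666] v=[-1.3195]
Step 45: x=[7.0001] v=[-1.3295]
Step 46: x=[6.9332] v=[-1.3383]
Step 47: x=[6.8659] v=[-1.3459]
Step 48: x=[6.7983] v=[-1.3524]
Step 49: x=[6.7304] v=[-1.3577]
Step 50: x=[6.6623] v=[-1.3618]
Step 51: x=[6.5941] v=[-1.3647]
Step 52: x=[6.5258] v=[-1.3664]
Step 53: x=[6.4575] v=[-1.3669]
Step 54: x=[6.3892] v=[-1.3662]
Step 55: x=[6.3210] v=[-1.3642]
Step 56: x=[6.2530] v=[-1.3610]
Step 57: x=[6.1852] v=[-1.3566]
Step 58: x=[6.1177] v=[-1.3510]
Step 59: x=[6.0505] v=[-1.3443]
Step 60: x=[5.9837] v=[-1.3364]
Step 61: x=[5.9173] v=[-1.3273]
Step 62: x=[5.8515] v=[-1.3170]
Step 63: x=[5.7862] v=[-1.3056]
Step 64: x=[5.7216] v=[-1.2930]
Step 65: x=[5.6576] v=[-1.2793]
Step 66: x=[5.5944] v=[-1.2644]
Step 67: x=[5.5320] v=[-1.2484]
v[0] did not become non-negative within 67 steps; using fallback time=3.3500

Answer: 3.3500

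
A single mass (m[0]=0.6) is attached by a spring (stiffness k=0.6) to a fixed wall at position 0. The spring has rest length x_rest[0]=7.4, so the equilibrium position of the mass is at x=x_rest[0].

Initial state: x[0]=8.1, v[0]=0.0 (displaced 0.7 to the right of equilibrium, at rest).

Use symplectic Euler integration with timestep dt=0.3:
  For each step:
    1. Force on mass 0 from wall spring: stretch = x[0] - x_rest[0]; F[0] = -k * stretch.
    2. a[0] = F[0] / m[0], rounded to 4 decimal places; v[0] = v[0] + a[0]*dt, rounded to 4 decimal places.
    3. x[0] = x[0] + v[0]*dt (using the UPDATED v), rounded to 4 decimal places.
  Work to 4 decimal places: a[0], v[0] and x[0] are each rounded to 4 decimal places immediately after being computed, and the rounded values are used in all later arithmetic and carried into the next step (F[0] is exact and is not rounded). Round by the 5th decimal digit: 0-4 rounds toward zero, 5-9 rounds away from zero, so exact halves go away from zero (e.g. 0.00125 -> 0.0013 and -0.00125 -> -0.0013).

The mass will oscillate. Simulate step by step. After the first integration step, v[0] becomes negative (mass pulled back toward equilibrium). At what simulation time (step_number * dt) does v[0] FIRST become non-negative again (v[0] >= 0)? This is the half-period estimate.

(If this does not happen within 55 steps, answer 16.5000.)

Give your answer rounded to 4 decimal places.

Answer: 3.3000

Derivation:
Step 0: x=[8.1000] v=[0.0000]
Step 1: x=[8.0370] v=[-0.2100]
Step 2: x=[7.9167] v=[-0.4011]
Step 3: x=[7.7499] v=[-0.5561]
Step 4: x=[7.5516] v=[-0.6611]
Step 5: x=[7.3396] v=[-0.7066]
Step 6: x=[7.1331] v=[-0.6885]
Step 7: x=[6.9506] v=[-0.6084]
Step 8: x=[6.8085] v=[-0.4736]
Step 9: x=[6.7196] v=[-0.2962]
Step 10: x=[6.6920] v=[-0.0921]
Step 11: x=[6.7281] v=[0.1203]
First v>=0 after going negative at step 11, time=3.3000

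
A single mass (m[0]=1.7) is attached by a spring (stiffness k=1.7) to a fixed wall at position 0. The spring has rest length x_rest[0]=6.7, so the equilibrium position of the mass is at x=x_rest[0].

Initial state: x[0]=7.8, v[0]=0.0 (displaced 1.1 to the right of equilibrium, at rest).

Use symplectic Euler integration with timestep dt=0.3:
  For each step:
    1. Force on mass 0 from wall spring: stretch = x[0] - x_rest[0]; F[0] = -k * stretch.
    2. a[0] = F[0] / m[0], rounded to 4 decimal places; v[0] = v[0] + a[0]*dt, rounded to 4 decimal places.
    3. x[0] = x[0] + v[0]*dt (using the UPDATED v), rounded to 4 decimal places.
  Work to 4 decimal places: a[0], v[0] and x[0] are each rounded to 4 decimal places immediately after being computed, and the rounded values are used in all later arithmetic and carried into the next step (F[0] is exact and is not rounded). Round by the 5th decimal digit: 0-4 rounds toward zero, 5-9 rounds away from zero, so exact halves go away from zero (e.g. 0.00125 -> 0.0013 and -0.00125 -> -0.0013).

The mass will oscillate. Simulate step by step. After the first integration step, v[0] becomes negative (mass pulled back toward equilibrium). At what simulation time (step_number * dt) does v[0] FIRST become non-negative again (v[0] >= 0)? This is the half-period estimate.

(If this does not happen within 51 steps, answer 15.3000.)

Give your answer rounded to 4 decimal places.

Answer: 3.3000

Derivation:
Step 0: x=[7.8000] v=[0.0000]
Step 1: x=[7.7010] v=[-0.3300]
Step 2: x=[7.5119] v=[-0.6303]
Step 3: x=[7.2497] v=[-0.8739]
Step 4: x=[6.9381] v=[-1.0388]
Step 5: x=[6.6050] v=[-1.1102]
Step 6: x=[6.2805] v=[-1.0817]
Step 7: x=[5.9937] v=[-0.9559]
Step 8: x=[5.7705] v=[-0.7440]
Step 9: x=[5.6309] v=[-0.4652]
Step 10: x=[5.5876] v=[-0.1445]
Step 11: x=[5.6444] v=[0.1892]
First v>=0 after going negative at step 11, time=3.3000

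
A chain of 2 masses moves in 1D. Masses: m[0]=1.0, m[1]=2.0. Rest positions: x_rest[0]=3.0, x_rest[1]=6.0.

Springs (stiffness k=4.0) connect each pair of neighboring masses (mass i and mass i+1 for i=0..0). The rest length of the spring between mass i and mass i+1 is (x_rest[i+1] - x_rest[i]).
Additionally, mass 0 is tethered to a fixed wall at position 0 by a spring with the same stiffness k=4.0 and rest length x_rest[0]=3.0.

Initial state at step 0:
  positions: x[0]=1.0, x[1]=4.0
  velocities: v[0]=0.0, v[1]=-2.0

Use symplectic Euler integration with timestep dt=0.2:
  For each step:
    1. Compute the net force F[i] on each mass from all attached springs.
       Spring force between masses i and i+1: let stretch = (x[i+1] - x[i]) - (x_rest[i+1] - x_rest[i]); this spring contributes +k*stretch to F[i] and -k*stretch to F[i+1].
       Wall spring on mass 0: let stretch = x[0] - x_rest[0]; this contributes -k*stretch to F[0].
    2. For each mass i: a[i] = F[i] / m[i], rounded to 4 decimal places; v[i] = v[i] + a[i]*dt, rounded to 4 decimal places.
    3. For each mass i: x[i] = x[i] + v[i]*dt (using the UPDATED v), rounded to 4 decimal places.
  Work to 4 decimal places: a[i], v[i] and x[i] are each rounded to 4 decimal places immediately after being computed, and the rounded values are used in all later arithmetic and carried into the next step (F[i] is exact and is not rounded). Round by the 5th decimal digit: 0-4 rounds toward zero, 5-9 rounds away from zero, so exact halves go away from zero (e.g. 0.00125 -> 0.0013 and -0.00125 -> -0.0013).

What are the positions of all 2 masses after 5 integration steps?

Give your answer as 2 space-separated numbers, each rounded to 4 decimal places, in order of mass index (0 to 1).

Step 0: x=[1.0000 4.0000] v=[0.0000 -2.0000]
Step 1: x=[1.3200 3.6000] v=[1.6000 -2.0000]
Step 2: x=[1.7936 3.2576] v=[2.3680 -1.7120]
Step 3: x=[2.2145 3.0381] v=[2.1043 -1.0976]
Step 4: x=[2.4128 2.9927] v=[0.9916 -0.2270]
Step 5: x=[2.3179 3.1409] v=[-0.4747 0.7410]

Answer: 2.3179 3.1409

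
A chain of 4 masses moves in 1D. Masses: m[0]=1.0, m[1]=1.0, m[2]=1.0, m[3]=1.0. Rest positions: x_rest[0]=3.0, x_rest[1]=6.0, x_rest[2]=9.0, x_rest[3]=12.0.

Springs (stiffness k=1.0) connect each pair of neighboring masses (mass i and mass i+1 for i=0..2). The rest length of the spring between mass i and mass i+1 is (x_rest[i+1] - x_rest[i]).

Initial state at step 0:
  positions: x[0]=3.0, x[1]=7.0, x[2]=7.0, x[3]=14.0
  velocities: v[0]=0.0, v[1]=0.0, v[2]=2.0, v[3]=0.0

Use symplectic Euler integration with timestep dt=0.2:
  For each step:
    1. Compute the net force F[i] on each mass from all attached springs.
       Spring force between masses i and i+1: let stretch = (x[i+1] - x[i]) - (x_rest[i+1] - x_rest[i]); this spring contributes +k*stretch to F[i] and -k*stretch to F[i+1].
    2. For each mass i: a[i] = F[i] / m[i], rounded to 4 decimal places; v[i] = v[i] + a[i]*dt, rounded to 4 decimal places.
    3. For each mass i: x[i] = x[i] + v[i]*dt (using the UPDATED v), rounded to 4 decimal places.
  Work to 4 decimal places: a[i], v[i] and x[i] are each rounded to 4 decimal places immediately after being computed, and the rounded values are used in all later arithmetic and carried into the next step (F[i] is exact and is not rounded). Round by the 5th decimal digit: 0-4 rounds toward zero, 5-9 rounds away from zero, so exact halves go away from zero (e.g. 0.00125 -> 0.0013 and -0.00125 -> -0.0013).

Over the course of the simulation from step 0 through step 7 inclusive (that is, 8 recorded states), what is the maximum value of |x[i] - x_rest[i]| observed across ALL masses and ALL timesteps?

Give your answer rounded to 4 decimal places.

Answer: 3.7023

Derivation:
Step 0: x=[3.0000 7.0000 7.0000 14.0000] v=[0.0000 0.0000 2.0000 0.0000]
Step 1: x=[3.0400 6.8400 7.6800 13.8400] v=[0.2000 -0.8000 3.4000 -0.8000]
Step 2: x=[3.1120 6.5616 8.5728 13.5536] v=[0.3600 -1.3920 4.4640 -1.4320]
Step 3: x=[3.2020 6.2257 9.5844 13.1880] v=[0.4499 -1.6797 5.0579 -1.8282]
Step 4: x=[3.2929 5.9032 10.6058 12.7982] v=[0.4546 -1.6127 5.1069 -1.9489]
Step 5: x=[3.3682 5.6644 11.5268 12.4407] v=[0.3767 -1.1942 4.6049 -1.7874]
Step 6: x=[3.4154 5.5682 12.2498 12.1667] v=[0.2359 -0.4810 3.6152 -1.3702]
Step 7: x=[3.4287 5.6532 12.7023 12.0160] v=[0.0665 0.4248 2.2623 -0.7536]
Max displacement = 3.7023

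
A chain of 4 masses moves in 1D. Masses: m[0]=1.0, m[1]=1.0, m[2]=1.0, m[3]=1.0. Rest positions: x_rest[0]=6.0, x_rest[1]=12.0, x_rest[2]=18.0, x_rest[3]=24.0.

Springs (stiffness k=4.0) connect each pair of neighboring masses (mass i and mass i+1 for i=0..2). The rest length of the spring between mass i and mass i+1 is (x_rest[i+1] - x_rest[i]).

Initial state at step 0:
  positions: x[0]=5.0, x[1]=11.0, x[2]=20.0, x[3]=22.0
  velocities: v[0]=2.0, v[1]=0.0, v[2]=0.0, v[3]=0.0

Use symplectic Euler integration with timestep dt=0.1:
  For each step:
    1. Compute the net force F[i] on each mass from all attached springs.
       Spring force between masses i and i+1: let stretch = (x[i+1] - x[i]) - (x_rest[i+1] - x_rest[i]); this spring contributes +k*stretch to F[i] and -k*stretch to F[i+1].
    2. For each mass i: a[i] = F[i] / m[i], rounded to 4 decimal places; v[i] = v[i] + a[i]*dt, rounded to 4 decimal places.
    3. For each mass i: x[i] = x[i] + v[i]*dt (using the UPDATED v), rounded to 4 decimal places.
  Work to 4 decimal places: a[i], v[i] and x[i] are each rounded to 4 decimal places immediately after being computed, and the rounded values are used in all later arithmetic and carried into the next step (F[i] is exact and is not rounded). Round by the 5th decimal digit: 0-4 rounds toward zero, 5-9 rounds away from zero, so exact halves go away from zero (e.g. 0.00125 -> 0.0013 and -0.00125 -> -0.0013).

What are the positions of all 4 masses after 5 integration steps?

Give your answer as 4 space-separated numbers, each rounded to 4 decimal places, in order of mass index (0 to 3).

Step 0: x=[5.0000 11.0000 20.0000 22.0000] v=[2.0000 0.0000 0.0000 0.0000]
Step 1: x=[5.2000 11.1200 19.7200 22.1600] v=[2.0000 1.2000 -2.8000 1.6000]
Step 2: x=[5.3968 11.3472 19.1936 22.4624] v=[1.9680 2.2720 -5.2640 3.0240]
Step 3: x=[5.5916 11.6502 18.4841 22.8741] v=[1.9482 3.0304 -7.0950 4.1165]
Step 4: x=[5.7888 11.9843 17.6768 23.3502] v=[1.9716 3.3405 -8.0726 4.7605]
Step 5: x=[5.9938 12.2982 16.8688 23.8393] v=[2.0498 3.1393 -8.0802 4.8911]

Answer: 5.9938 12.2982 16.8688 23.8393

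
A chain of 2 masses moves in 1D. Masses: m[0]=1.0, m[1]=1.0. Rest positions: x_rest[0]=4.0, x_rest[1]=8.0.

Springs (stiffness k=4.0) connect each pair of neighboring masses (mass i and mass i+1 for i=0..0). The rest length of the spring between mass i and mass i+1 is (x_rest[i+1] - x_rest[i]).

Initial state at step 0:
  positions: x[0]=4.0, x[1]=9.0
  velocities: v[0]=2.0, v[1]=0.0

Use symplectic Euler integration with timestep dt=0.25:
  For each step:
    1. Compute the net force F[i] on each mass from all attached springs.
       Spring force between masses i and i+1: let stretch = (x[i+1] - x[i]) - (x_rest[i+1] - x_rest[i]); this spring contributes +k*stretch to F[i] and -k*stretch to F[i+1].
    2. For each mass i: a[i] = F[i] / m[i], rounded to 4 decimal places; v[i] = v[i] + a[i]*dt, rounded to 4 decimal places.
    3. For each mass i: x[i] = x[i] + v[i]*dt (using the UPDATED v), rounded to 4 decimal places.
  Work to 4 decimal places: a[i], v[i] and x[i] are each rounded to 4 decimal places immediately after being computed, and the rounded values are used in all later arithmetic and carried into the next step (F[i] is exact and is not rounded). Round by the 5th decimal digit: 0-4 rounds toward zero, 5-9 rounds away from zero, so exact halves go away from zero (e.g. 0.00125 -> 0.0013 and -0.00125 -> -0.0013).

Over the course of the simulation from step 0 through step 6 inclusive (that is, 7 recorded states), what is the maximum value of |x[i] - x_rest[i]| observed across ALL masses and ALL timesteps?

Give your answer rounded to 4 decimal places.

Answer: 2.3438

Derivation:
Step 0: x=[4.0000 9.0000] v=[2.0000 0.0000]
Step 1: x=[4.7500 8.7500] v=[3.0000 -1.0000]
Step 2: x=[5.5000 8.5000] v=[3.0000 -1.0000]
Step 3: x=[6.0000 8.5000] v=[2.0000 0.0000]
Step 4: x=[6.1250 8.8750] v=[0.5000 1.5000]
Step 5: x=[5.9375 9.5625] v=[-0.7500 2.7500]
Step 6: x=[5.6563 10.3438] v=[-1.1250 3.1250]
Max displacement = 2.3438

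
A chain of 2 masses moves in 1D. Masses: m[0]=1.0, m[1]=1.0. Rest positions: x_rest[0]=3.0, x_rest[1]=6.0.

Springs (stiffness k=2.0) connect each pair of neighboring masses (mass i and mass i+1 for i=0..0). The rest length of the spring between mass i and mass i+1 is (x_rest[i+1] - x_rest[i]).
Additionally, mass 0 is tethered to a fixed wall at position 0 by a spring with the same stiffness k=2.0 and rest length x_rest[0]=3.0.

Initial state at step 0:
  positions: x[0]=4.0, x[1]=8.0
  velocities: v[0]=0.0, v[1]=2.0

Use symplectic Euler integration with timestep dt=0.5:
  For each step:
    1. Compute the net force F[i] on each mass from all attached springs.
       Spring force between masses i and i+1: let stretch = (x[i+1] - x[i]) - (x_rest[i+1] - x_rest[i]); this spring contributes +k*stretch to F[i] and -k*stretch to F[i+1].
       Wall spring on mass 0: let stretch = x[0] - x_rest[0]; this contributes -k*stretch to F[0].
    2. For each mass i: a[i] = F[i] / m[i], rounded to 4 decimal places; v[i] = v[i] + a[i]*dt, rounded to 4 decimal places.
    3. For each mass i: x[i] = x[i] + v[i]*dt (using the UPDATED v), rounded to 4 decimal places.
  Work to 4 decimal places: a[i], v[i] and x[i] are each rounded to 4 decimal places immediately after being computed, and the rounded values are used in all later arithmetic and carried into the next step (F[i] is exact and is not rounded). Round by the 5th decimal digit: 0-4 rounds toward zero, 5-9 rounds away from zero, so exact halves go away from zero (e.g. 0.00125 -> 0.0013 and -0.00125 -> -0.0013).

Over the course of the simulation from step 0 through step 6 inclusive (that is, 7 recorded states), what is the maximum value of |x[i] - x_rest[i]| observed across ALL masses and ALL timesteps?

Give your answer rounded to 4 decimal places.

Step 0: x=[4.0000 8.0000] v=[0.0000 2.0000]
Step 1: x=[4.0000 8.5000] v=[0.0000 1.0000]
Step 2: x=[4.2500 8.2500] v=[0.5000 -0.5000]
Step 3: x=[4.3750 7.5000] v=[0.2500 -1.5000]
Step 4: x=[3.8750 6.6875] v=[-1.0000 -1.6250]
Step 5: x=[2.8438 5.9688] v=[-2.0625 -1.4375]
Step 6: x=[1.9532 5.1876] v=[-1.7813 -1.5625]
Max displacement = 2.5000

Answer: 2.5000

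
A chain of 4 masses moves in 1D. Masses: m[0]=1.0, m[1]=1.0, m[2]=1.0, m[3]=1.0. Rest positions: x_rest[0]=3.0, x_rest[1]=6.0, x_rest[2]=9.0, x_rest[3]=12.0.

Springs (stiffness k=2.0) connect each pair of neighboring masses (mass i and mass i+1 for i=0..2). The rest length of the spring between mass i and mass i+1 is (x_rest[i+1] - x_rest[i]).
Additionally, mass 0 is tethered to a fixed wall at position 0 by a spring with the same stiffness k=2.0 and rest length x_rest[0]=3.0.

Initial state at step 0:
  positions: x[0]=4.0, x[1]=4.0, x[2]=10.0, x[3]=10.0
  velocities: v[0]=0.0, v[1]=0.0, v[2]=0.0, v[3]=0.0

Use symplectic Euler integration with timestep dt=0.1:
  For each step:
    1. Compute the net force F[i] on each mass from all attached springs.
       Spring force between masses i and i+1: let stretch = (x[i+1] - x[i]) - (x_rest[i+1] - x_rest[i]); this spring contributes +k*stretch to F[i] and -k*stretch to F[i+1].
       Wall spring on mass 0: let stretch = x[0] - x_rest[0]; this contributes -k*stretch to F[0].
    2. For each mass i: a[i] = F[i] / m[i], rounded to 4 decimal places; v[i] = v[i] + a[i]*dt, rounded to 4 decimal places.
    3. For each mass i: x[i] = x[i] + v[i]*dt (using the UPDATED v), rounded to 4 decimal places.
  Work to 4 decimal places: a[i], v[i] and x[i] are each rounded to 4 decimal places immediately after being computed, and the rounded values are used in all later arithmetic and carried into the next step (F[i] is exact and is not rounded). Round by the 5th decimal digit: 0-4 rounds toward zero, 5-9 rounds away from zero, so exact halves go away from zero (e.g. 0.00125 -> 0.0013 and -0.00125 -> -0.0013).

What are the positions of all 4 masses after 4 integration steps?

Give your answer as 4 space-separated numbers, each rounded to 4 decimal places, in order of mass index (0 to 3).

Step 0: x=[4.0000 4.0000 10.0000 10.0000] v=[0.0000 0.0000 0.0000 0.0000]
Step 1: x=[3.9200 4.1200 9.8800 10.0600] v=[-0.8000 1.2000 -1.2000 0.6000]
Step 2: x=[3.7656 4.3512 9.6484 10.1764] v=[-1.5440 2.3120 -2.3160 1.1640]
Step 3: x=[3.5476 4.6766 9.3214 10.3422] v=[-2.1800 3.2543 -3.2698 1.6584]
Step 4: x=[3.2812 5.0724 8.9219 10.5476] v=[-2.6637 3.9575 -3.9946 2.0542]

Answer: 3.2812 5.0724 8.9219 10.5476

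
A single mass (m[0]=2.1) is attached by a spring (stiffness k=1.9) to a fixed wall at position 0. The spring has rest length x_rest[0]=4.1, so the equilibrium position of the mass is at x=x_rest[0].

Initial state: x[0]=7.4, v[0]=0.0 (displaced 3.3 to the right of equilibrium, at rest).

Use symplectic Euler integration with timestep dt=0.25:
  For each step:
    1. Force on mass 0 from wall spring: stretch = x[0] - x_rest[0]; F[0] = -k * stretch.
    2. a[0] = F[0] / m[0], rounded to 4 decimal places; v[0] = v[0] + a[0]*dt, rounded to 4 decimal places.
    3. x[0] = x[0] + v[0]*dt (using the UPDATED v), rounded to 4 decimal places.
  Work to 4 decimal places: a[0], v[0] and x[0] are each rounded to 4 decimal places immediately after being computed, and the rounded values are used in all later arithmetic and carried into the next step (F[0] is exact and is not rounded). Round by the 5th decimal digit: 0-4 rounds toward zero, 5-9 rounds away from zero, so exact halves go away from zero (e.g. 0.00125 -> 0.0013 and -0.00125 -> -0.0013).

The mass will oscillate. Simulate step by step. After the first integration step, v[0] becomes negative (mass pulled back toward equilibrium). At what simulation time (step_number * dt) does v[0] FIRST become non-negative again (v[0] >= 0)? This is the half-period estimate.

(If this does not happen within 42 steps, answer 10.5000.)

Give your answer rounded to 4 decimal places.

Answer: 3.5000

Derivation:
Step 0: x=[7.4000] v=[0.0000]
Step 1: x=[7.2134] v=[-0.7464]
Step 2: x=[6.8508] v=[-1.4506]
Step 3: x=[6.3326] v=[-2.0728]
Step 4: x=[5.6882] v=[-2.5778]
Step 5: x=[4.9540] v=[-2.9370]
Step 6: x=[4.1715] v=[-3.1302]
Step 7: x=[3.3849] v=[-3.1464]
Step 8: x=[2.6387] v=[-2.9847]
Step 9: x=[1.9752] v=[-2.6542]
Step 10: x=[1.4318] v=[-2.1736]
Step 11: x=[1.0393] v=[-1.5701]
Step 12: x=[0.8199] v=[-0.8778]
Step 13: x=[0.7859] v=[-0.1359]
Step 14: x=[0.9393] v=[0.6137]
First v>=0 after going negative at step 14, time=3.5000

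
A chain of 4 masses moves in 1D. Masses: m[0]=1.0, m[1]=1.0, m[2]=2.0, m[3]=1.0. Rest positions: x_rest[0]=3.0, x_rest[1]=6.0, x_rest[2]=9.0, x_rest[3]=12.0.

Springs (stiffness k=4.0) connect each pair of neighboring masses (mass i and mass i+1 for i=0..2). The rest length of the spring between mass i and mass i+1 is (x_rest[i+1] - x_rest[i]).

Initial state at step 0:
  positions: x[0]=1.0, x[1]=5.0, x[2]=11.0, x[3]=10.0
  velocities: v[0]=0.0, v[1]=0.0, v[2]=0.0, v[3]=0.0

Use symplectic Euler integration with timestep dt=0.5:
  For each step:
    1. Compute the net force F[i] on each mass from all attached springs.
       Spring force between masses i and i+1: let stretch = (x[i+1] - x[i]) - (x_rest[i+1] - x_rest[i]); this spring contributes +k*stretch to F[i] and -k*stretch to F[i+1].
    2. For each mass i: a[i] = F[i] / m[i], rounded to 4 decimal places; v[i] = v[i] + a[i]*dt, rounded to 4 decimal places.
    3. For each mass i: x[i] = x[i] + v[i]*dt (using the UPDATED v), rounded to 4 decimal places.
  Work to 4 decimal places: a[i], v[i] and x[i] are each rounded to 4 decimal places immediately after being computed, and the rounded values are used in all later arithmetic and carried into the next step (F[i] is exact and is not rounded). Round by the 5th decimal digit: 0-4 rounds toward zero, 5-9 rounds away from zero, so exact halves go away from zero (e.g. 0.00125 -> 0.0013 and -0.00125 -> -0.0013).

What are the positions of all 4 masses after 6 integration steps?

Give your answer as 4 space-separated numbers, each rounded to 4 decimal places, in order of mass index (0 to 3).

Answer: 4.7500 3.2500 7.7500 14.5000

Derivation:
Step 0: x=[1.0000 5.0000 11.0000 10.0000] v=[0.0000 0.0000 0.0000 0.0000]
Step 1: x=[2.0000 7.0000 7.5000 14.0000] v=[2.0000 4.0000 -7.0000 8.0000]
Step 2: x=[5.0000 4.5000 7.0000 14.5000] v=[6.0000 -5.0000 -1.0000 1.0000]
Step 3: x=[4.5000 5.0000 9.0000 10.5000] v=[-1.0000 1.0000 4.0000 -8.0000]
Step 4: x=[1.5000 9.0000 9.7500 8.0000] v=[-6.0000 8.0000 1.5000 -5.0000]
Step 5: x=[3.0000 6.2500 9.2500 10.2500] v=[3.0000 -5.5000 -1.0000 4.5000]
Step 6: x=[4.7500 3.2500 7.7500 14.5000] v=[3.5000 -6.0000 -3.0000 8.5000]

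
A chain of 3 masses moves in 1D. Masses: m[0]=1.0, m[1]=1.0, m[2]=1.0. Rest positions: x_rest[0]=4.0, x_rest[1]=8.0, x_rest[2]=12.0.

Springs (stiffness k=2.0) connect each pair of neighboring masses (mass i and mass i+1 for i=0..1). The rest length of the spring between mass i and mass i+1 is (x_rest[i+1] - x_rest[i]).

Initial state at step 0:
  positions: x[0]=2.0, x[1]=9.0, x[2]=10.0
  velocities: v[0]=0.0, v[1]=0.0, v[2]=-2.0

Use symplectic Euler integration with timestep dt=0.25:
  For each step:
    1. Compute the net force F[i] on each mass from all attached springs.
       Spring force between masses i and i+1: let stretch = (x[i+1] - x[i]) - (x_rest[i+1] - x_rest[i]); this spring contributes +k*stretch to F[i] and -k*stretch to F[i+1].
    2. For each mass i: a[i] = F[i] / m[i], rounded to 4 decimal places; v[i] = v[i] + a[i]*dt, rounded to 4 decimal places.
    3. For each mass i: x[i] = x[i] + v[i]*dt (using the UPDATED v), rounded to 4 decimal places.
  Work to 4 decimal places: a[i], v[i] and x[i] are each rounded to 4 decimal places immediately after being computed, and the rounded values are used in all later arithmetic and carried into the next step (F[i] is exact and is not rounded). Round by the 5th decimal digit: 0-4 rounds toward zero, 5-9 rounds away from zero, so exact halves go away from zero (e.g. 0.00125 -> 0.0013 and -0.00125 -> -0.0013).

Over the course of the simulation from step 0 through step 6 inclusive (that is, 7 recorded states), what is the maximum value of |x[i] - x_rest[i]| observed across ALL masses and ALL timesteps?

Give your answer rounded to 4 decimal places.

Step 0: x=[2.0000 9.0000 10.0000] v=[0.0000 0.0000 -2.0000]
Step 1: x=[2.3750 8.2500 9.8750] v=[1.5000 -3.0000 -0.5000]
Step 2: x=[2.9844 6.9688 10.0469] v=[2.4375 -5.1250 0.6875]
Step 3: x=[3.5918 5.5743 10.3340] v=[2.4297 -5.5782 1.1485]
Step 4: x=[3.9471 4.5269 10.5262] v=[1.4210 -4.1896 0.7687]
Step 5: x=[3.8748 4.1569 10.4685] v=[-0.2891 -1.4799 -0.2310]
Step 6: x=[3.3378 4.5406 10.1218] v=[-2.1481 1.5349 -1.3868]
Max displacement = 3.8431

Answer: 3.8431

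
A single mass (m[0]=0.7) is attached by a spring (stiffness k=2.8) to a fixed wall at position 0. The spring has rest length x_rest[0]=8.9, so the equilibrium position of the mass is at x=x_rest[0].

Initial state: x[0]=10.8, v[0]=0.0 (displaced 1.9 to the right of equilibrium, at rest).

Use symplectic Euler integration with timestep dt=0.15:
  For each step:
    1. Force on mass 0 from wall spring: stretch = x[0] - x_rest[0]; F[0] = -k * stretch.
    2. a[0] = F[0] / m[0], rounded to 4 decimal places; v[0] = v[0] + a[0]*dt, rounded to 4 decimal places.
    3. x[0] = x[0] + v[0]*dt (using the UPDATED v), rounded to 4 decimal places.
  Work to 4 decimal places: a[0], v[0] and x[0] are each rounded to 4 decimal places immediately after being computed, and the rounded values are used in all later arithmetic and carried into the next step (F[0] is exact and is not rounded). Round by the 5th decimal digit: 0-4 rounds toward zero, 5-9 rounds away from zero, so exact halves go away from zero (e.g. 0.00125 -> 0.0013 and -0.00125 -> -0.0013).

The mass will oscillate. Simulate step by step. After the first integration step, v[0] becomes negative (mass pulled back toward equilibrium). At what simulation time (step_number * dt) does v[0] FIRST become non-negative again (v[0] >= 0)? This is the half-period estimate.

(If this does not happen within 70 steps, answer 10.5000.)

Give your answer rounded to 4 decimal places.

Step 0: x=[10.8000] v=[0.0000]
Step 1: x=[10.6290] v=[-1.1400]
Step 2: x=[10.3024] v=[-2.1774]
Step 3: x=[9.8496] v=[-3.0188]
Step 4: x=[9.3113] v=[-3.5886]
Step 5: x=[8.7360] v=[-3.8354]
Step 6: x=[8.1755] v=[-3.7370]
Step 7: x=[7.6802] v=[-3.3023]
Step 8: x=[7.2946] v=[-2.5704]
Step 9: x=[7.0535] v=[-1.6072]
Step 10: x=[6.9786] v=[-0.4993]
Step 11: x=[7.0766] v=[0.6535]
First v>=0 after going negative at step 11, time=1.6500

Answer: 1.6500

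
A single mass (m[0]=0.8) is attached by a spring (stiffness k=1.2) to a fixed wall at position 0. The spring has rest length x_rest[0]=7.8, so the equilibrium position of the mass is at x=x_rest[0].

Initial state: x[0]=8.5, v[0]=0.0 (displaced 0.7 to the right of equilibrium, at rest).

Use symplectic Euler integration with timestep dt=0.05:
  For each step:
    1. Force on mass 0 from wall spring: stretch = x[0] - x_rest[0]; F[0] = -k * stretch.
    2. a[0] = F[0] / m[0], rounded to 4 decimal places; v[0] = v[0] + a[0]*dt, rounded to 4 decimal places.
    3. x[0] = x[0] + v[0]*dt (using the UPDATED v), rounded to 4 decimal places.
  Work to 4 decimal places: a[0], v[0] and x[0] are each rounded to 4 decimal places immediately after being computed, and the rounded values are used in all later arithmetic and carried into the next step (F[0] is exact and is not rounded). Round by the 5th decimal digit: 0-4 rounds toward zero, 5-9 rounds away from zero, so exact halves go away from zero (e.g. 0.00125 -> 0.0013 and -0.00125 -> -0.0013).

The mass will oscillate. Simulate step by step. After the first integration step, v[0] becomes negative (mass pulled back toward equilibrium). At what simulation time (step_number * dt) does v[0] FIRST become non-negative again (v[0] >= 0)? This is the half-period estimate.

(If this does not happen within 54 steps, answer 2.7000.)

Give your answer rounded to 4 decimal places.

Step 0: x=[8.5000] v=[0.0000]
Step 1: x=[8.4974] v=[-0.0525]
Step 2: x=[8.4922] v=[-0.1048]
Step 3: x=[8.4844] v=[-0.1567]
Step 4: x=[8.4740] v=[-0.2080]
Step 5: x=[8.4611] v=[-0.2586]
Step 6: x=[8.4457] v=[-0.3082]
Step 7: x=[8.4279] v=[-0.3566]
Step 8: x=[8.4077] v=[-0.4037]
Step 9: x=[8.3852] v=[-0.4493]
Step 10: x=[8.3605] v=[-0.4932]
Step 11: x=[8.3337] v=[-0.5352]
Step 12: x=[8.3049] v=[-0.5752]
Step 13: x=[8.2742] v=[-0.6131]
Step 14: x=[8.2418] v=[-0.6487]
Step 15: x=[8.2077] v=[-0.6818]
Step 16: x=[8.1721] v=[-0.7124]
Step 17: x=[8.1351] v=[-0.7403]
Step 18: x=[8.0968] v=[-0.7654]
Step 19: x=[8.0574] v=[-0.7877]
Step 20: x=[8.0171] v=[-0.8070]
Step 21: x=[7.9759] v=[-0.8233]
Step 22: x=[7.9341] v=[-0.8365]
Step 23: x=[7.8918] v=[-0.8466]
Step 24: x=[7.8491] v=[-0.8535]
Step 25: x=[7.8062] v=[-0.8572]
Step 26: x=[7.7633] v=[-0.8577]
Step 27: x=[7.7206] v=[-0.8549]
Step 28: x=[7.6782] v=[-0.8489]
Step 29: x=[7.6362] v=[-0.8398]
Step 30: x=[7.5948] v=[-0.8275]
Step 31: x=[7.5542] v=[-0.8121]
Step 32: x=[7.5145] v=[-0.7937]
Step 33: x=[7.4759] v=[-0.7723]
Step 34: x=[7.4385] v=[-0.7480]
Step 35: x=[7.4025] v=[-0.7209]
Step 36: x=[7.3679] v=[-0.6911]
Step 37: x=[7.3350] v=[-0.6587]
Step 38: x=[7.3038] v=[-0.6238]
Step 39: x=[7.2745] v=[-0.5866]
Step 40: x=[7.2471] v=[-0.5472]
Step 41: x=[7.2218] v=[-0.5057]
Step 42: x=[7.1987] v=[-0.4623]
Step 43: x=[7.1778] v=[-0.4172]
Step 44: x=[7.1593] v=[-0.3705]
Step 45: x=[7.1432] v=[-0.3224]
Step 46: x=[7.1295] v=[-0.2731]
Step 47: x=[7.1184] v=[-0.2228]
Step 48: x=[7.1098] v=[-0.1717]
Step 49: x=[7.1038] v=[-0.1199]
Step 50: x=[7.1004] v=[-0.0677]
Step 51: x=[7.0996] v=[-0.0152]
Step 52: x=[7.1015] v=[0.0373]
First v>=0 after going negative at step 52, time=2.6000

Answer: 2.6000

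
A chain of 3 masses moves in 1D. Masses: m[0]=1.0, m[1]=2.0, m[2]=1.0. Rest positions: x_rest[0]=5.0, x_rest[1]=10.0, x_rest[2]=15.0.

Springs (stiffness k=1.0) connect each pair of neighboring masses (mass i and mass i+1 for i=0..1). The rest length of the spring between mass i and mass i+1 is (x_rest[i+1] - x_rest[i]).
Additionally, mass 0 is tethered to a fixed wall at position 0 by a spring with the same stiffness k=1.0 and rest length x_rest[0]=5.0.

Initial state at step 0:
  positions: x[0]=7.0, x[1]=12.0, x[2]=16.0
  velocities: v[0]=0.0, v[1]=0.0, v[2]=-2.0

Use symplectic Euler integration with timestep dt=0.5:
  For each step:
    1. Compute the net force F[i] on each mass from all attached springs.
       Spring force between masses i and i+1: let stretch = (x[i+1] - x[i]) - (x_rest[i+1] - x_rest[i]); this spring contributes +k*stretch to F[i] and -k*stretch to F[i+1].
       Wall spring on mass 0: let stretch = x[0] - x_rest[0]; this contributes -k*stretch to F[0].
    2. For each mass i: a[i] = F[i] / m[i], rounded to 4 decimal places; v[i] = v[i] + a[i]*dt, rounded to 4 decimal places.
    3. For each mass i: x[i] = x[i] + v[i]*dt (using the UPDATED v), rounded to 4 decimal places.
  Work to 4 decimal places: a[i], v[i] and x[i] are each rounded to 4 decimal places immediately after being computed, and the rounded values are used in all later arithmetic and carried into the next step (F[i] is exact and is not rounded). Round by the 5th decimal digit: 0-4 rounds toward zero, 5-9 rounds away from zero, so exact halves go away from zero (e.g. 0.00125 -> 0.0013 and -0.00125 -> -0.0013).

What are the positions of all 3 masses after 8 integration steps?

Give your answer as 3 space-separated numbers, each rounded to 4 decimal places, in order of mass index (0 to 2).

Step 0: x=[7.0000 12.0000 16.0000] v=[0.0000 0.0000 -2.0000]
Step 1: x=[6.5000 11.8750 15.2500] v=[-1.0000 -0.2500 -1.5000]
Step 2: x=[5.7188 11.5000 14.9063] v=[-1.5625 -0.7500 -0.6875]
Step 3: x=[4.9532 10.8281 14.9610] v=[-1.5313 -1.3438 0.1094]
Step 4: x=[4.4180 9.9385 15.2325] v=[-1.0705 -1.7793 0.5430]
Step 5: x=[4.1584 9.0205 15.4305] v=[-0.5193 -1.8360 0.3960]
Step 6: x=[4.0747 8.2960 15.2760] v=[-0.1675 -1.4490 -0.3090]
Step 7: x=[4.0276 7.9164 14.6265] v=[-0.0942 -0.7593 -1.2990]
Step 8: x=[3.9458 7.8894 13.5495] v=[-0.1636 -0.0540 -2.1541]

Answer: 3.9458 7.8894 13.5495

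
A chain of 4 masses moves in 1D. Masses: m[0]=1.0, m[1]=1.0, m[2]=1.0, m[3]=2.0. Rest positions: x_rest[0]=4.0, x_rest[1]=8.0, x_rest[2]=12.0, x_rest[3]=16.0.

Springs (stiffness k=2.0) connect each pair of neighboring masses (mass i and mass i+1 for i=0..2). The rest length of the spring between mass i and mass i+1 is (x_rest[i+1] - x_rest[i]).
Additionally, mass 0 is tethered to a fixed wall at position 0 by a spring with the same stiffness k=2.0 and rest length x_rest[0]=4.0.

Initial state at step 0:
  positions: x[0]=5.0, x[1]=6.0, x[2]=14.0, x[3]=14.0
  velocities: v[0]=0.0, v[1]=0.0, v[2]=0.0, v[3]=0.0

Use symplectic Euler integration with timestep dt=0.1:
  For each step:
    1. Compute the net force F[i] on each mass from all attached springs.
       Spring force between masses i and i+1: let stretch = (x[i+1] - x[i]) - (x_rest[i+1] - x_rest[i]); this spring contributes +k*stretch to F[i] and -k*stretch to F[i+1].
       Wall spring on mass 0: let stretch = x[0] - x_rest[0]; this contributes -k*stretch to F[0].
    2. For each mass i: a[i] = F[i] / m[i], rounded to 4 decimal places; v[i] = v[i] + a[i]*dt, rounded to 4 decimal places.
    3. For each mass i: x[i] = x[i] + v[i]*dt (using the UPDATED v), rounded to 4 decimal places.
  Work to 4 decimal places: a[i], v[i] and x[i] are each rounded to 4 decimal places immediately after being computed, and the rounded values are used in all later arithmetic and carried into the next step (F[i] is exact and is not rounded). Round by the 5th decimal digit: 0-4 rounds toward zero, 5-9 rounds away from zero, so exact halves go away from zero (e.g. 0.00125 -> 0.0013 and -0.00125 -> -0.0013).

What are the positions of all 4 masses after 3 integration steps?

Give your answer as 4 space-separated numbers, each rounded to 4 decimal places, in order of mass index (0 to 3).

Answer: 4.5496 6.7887 13.0894 14.2301

Derivation:
Step 0: x=[5.0000 6.0000 14.0000 14.0000] v=[0.0000 0.0000 0.0000 0.0000]
Step 1: x=[4.9200 6.1400 13.8400 14.0400] v=[-0.8000 1.4000 -1.6000 0.4000]
Step 2: x=[4.7660 6.4096 13.5300 14.1180] v=[-1.5400 2.6960 -3.1000 0.7800]
Step 3: x=[4.5496 6.7887 13.0894 14.2301] v=[-2.1645 3.7914 -4.4065 1.1212]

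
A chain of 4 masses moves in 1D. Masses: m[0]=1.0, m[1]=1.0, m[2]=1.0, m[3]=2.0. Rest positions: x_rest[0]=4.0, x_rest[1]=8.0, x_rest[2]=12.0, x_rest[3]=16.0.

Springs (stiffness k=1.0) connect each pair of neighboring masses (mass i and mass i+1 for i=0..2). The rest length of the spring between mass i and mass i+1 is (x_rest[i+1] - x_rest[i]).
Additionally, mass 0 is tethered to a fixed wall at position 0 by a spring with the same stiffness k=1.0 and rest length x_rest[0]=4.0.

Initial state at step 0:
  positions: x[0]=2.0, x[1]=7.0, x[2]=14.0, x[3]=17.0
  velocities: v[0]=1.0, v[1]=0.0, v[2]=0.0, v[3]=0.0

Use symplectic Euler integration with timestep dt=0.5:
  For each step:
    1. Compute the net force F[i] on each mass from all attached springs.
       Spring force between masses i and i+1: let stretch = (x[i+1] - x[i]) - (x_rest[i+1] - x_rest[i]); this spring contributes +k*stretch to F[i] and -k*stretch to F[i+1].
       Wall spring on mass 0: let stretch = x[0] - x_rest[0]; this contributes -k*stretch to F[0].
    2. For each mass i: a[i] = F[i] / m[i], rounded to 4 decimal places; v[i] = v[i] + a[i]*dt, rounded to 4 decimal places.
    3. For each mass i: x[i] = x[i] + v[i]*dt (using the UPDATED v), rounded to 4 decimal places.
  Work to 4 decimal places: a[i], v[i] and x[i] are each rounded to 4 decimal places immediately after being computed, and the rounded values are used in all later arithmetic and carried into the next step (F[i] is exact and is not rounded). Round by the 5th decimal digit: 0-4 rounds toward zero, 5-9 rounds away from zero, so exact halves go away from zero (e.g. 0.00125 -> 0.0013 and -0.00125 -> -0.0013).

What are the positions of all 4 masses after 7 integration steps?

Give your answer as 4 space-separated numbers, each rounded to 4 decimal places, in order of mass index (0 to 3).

Step 0: x=[2.0000 7.0000 14.0000 17.0000] v=[1.0000 0.0000 0.0000 0.0000]
Step 1: x=[3.2500 7.5000 13.0000 17.1250] v=[2.5000 1.0000 -2.0000 0.2500]
Step 2: x=[4.7500 8.3125 11.6563 17.2344] v=[3.0000 1.6250 -2.6875 0.2188]
Step 3: x=[5.9532 9.0704 10.8711 17.1465] v=[2.4063 1.5157 -1.5704 -0.1758]
Step 4: x=[6.4474 9.4992 11.2046 16.7742] v=[0.9883 0.8575 0.6670 -0.7447]
Step 5: x=[6.0927 9.5914 12.5042 16.2057] v=[-0.7095 0.1843 2.5991 -1.1371]
Step 6: x=[5.0895 9.5371 14.0010 15.6745] v=[-2.0065 -0.1087 2.9935 -1.0625]
Step 7: x=[3.9258 9.4868 14.8002 15.4341] v=[-2.3275 -0.1006 1.5983 -0.4809]

Answer: 3.9258 9.4868 14.8002 15.4341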